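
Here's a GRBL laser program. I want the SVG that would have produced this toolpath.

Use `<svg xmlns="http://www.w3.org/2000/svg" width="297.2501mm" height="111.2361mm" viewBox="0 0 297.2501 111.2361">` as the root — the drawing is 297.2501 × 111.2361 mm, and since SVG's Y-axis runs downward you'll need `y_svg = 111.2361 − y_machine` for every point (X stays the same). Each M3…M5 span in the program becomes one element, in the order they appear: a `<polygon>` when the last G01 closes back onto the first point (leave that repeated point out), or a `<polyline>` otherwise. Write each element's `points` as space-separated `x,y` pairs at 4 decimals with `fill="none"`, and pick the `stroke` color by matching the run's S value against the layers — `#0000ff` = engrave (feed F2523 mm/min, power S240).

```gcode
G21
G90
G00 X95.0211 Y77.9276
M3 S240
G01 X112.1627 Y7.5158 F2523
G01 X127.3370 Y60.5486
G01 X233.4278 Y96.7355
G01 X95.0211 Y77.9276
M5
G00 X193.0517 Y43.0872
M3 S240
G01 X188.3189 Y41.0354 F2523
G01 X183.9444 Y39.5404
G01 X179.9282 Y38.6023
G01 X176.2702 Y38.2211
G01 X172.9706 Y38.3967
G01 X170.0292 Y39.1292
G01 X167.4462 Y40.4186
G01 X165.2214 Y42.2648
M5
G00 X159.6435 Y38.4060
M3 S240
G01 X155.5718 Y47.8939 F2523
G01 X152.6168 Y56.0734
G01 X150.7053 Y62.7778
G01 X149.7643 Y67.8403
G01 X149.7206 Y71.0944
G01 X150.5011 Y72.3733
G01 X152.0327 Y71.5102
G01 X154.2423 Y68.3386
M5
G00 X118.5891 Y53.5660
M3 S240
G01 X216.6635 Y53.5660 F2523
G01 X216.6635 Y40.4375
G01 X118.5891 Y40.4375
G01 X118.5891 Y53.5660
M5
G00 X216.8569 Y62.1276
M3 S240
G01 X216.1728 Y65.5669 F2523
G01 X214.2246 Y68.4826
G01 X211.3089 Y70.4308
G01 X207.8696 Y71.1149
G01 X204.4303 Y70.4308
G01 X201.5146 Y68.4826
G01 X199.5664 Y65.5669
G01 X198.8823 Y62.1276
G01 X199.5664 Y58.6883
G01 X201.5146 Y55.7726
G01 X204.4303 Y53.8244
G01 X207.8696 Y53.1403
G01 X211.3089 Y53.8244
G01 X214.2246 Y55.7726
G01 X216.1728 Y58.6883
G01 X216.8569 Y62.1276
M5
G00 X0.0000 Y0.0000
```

<svg xmlns="http://www.w3.org/2000/svg" width="297.2501mm" height="111.2361mm" viewBox="0 0 297.2501 111.2361">
  <polygon points="95.0211,33.3085 112.1627,103.7203 127.3370,50.6875 233.4278,14.5006" fill="none" stroke="#0000ff"/>
  <polyline points="193.0517,68.1489 188.3189,70.2007 183.9444,71.6957 179.9282,72.6338 176.2702,73.0150 172.9706,72.8394 170.0292,72.1069 167.4462,70.8175 165.2214,68.9713" fill="none" stroke="#0000ff"/>
  <polyline points="159.6435,72.8301 155.5718,63.3422 152.6168,55.1627 150.7053,48.4583 149.7643,43.3958 149.7206,40.1417 150.5011,38.8628 152.0327,39.7259 154.2423,42.8975" fill="none" stroke="#0000ff"/>
  <polygon points="118.5891,57.6701 216.6635,57.6701 216.6635,70.7986 118.5891,70.7986" fill="none" stroke="#0000ff"/>
  <polygon points="216.8569,49.1085 216.1728,45.6692 214.2246,42.7535 211.3089,40.8053 207.8696,40.1212 204.4303,40.8053 201.5146,42.7535 199.5664,45.6692 198.8823,49.1085 199.5664,52.5478 201.5146,55.4635 204.4303,57.4117 207.8696,58.0958 211.3089,57.4117 214.2246,55.4635 216.1728,52.5478" fill="none" stroke="#0000ff"/>
</svg>

y_svg = 111.2361 − y_m. Every run uses S240, so all elements get stroke `#0000ff` (engrave).

[1] closed run; points: 95.0211,33.3085 112.1627,103.7203 127.3370,50.6875 233.4278,14.5006

[2] open run; points: 193.0517,68.1489 188.3189,70.2007 183.9444,71.6957 179.9282,72.6338 176.2702,73.0150 172.9706,72.8394 170.0292,72.1069 167.4462,70.8175 165.2214,68.9713

[3] open run; points: 159.6435,72.8301 155.5718,63.3422 152.6168,55.1627 150.7053,48.4583 149.7643,43.3958 149.7206,40.1417 150.5011,38.8628 152.0327,39.7259 154.2423,42.8975

[4] closed run; points: 118.5891,57.6701 216.6635,57.6701 216.6635,70.7986 118.5891,70.7986

[5] closed run; points: 216.8569,49.1085 216.1728,45.6692 214.2246,42.7535 211.3089,40.8053 207.8696,40.1212 204.4303,40.8053 201.5146,42.7535 199.5664,45.6692 198.8823,49.1085 199.5664,52.5478 201.5146,55.4635 204.4303,57.4117 207.8696,58.0958 211.3089,57.4117 214.2246,55.4635 216.1728,52.5478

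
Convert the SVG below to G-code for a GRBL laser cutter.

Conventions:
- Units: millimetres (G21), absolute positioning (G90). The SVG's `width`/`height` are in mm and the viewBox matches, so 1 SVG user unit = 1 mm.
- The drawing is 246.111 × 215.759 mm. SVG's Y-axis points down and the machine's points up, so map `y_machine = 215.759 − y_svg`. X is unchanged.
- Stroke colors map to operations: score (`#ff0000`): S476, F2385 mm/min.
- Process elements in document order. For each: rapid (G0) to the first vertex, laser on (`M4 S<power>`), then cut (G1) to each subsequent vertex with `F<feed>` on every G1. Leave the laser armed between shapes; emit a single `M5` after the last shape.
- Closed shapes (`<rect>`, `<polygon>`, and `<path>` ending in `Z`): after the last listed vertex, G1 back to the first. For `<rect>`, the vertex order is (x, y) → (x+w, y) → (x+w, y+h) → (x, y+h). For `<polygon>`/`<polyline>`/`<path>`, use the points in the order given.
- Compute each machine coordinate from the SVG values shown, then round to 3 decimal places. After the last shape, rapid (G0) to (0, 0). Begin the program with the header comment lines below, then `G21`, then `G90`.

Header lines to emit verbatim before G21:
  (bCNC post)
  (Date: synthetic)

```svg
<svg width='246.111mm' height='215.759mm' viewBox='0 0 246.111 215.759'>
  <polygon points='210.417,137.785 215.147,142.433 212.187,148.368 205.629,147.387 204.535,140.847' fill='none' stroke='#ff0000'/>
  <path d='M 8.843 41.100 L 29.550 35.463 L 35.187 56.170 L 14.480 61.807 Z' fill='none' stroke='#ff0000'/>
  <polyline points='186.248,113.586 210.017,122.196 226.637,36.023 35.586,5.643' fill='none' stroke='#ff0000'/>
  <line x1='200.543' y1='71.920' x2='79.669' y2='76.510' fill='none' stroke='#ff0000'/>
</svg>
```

1 u = 1 mm; y_m = 215.759 − y.

[1] `<polygon>` regular polygon, #ff0000→score S476 F2385: (210.417,77.974) → (215.147,73.326) → (212.187,67.391) → (205.629,68.372) → (204.535,74.912) → (210.417,77.974) (closed)

[2] `<path>` regular polygon, #ff0000→score S476 F2385: (8.843,174.659) → (29.550,180.296) → (35.187,159.589) → (14.480,153.952) → (8.843,174.659) (closed)

[3] `<polyline>` open polyline, #ff0000→score S476 F2385: (186.248,102.173) → (210.017,93.563) → (226.637,179.736) → (35.586,210.116)

[4] `<line>` line segment, #ff0000→score S476 F2385: (200.543,143.839) → (79.669,139.249)

(bCNC post)
(Date: synthetic)
G21
G90
G0 X210.417 Y77.974
M4 S476
G1 X215.147 Y73.326 F2385
G1 X212.187 Y67.391 F2385
G1 X205.629 Y68.372 F2385
G1 X204.535 Y74.912 F2385
G1 X210.417 Y77.974 F2385
G0 X8.843 Y174.659
M4 S476
G1 X29.550 Y180.296 F2385
G1 X35.187 Y159.589 F2385
G1 X14.480 Y153.952 F2385
G1 X8.843 Y174.659 F2385
G0 X186.248 Y102.173
M4 S476
G1 X210.017 Y93.563 F2385
G1 X226.637 Y179.736 F2385
G1 X35.586 Y210.116 F2385
G0 X200.543 Y143.839
M4 S476
G1 X79.669 Y139.249 F2385
M5
G0 X0.000 Y0.000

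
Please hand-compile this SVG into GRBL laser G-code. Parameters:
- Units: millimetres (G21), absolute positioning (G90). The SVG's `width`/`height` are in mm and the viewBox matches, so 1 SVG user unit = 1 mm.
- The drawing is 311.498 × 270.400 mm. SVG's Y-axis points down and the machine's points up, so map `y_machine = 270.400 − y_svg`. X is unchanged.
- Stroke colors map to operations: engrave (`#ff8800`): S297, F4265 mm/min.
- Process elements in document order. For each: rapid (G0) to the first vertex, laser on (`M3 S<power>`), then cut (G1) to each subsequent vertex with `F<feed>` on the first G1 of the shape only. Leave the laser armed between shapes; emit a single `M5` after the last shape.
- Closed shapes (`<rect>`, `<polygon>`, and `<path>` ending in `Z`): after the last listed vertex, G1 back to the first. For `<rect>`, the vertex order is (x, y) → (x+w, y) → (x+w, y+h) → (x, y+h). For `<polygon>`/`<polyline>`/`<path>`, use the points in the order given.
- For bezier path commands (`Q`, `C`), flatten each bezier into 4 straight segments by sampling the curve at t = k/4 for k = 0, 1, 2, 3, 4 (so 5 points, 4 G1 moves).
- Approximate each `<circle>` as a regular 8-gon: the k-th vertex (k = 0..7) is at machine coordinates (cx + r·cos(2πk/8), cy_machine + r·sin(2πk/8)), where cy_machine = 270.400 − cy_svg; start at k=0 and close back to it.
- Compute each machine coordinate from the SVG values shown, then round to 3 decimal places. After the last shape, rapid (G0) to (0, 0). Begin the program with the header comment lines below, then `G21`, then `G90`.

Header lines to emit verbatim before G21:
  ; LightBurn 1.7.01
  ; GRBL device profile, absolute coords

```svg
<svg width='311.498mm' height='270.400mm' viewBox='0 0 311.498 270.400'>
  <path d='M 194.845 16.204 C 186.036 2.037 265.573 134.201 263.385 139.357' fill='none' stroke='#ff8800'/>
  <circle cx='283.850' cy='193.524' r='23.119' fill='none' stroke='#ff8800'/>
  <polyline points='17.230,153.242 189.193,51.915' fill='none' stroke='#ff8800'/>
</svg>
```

1 u = 1 mm; y_m = 270.400 − y.

[1] `<path>` cubic bezier, #ff8800→engrave S297 F4265: (194.845,254.196) → (202.146,241.655) → (226.632,199.866) → (252.360,154.453) → (263.385,131.043)

[2] `<circle>` circle, #ff8800→engrave S297 F4265: (306.969,76.876) → (300.198,93.224) → (283.850,99.995) → (267.502,93.224) → (260.731,76.876) → (267.502,60.528) → (283.850,53.757) → (300.198,60.528) → (306.969,76.876) (closed)

[3] `<polyline>` line segment, #ff8800→engrave S297 F4265: (17.230,117.158) → (189.193,218.485)

; LightBurn 1.7.01
; GRBL device profile, absolute coords
G21
G90
G0 X194.845 Y254.196
M3 S297
G1 X202.146 Y241.655 F4265
G1 X226.632 Y199.866
G1 X252.360 Y154.453
G1 X263.385 Y131.043
G0 X306.969 Y76.876
M3 S297
G1 X300.198 Y93.224 F4265
G1 X283.850 Y99.995
G1 X267.502 Y93.224
G1 X260.731 Y76.876
G1 X267.502 Y60.528
G1 X283.850 Y53.757
G1 X300.198 Y60.528
G1 X306.969 Y76.876
G0 X17.230 Y117.158
M3 S297
G1 X189.193 Y218.485 F4265
M5
G0 X0.000 Y0.000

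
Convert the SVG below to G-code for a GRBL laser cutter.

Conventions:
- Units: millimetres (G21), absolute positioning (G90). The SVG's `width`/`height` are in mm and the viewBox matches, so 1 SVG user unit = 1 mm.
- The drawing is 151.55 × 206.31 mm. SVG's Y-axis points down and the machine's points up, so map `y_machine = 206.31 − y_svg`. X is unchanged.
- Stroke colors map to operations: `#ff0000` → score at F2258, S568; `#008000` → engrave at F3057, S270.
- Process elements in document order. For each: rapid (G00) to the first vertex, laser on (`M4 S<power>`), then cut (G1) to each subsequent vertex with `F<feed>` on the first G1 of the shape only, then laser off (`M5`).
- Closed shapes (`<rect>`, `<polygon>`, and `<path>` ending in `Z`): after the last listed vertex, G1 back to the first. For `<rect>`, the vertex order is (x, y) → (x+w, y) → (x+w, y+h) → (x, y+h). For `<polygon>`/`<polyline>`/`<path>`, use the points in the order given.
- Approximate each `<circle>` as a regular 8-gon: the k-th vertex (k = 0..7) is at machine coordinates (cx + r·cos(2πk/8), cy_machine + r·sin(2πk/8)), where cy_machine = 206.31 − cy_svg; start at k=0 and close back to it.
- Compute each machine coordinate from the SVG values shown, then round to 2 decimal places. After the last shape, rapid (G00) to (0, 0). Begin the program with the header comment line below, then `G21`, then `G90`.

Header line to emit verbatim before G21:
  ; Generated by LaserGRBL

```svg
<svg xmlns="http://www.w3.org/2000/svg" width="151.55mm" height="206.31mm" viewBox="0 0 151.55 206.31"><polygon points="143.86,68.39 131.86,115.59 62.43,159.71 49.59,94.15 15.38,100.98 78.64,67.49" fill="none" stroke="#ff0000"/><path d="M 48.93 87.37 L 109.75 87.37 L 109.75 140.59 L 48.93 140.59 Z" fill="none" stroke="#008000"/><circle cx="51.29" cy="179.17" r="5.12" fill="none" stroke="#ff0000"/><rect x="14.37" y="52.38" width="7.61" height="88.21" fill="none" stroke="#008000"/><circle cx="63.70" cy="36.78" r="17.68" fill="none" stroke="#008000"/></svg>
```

viewBox `0 0 151.55 206.31` with mm width/height → 1 unit = 1 mm. Flip: y_m = 206.31 − y_svg.

**Shape 1** — `<polygon>` closed polygon, stroke `#ff0000` → score (S568, F2258). Machine vertices: (143.86,137.92) → (131.86,90.72) → (62.43,46.60) → (49.59,112.16) → (15.38,105.33) → (78.64,138.82) → (143.86,137.92). Closed: final G1 returns to the first vertex.

**Shape 2** — `<path>` rectangle, stroke `#008000` → engrave (S270, F3057). Machine vertices: (48.93,118.94) → (109.75,118.94) → (109.75,65.72) → (48.93,65.72) → (48.93,118.94). Closed: final G1 returns to the first vertex.

**Shape 3** — `<circle>` circle, stroke `#ff0000` → score (S568, F2258). Machine vertices: (56.41,27.14) → (54.91,30.76) → (51.29,32.26) → (47.67,30.76) → (46.17,27.14) → (47.67,23.52) → (51.29,22.02) → (54.91,23.52) → (56.41,27.14). Closed: final G1 returns to the first vertex.

**Shape 4** — `<rect>` rectangle, stroke `#008000` → engrave (S270, F3057). Machine vertices: (14.37,153.93) → (21.98,153.93) → (21.98,65.72) → (14.37,65.72) → (14.37,153.93). Closed: final G1 returns to the first vertex.

**Shape 5** — `<circle>` circle, stroke `#008000` → engrave (S270, F3057). Machine vertices: (81.38,169.53) → (76.20,182.03) → (63.70,187.21) → (51.20,182.03) → (46.02,169.53) → (51.20,157.03) → (63.70,151.85) → (76.20,157.03) → (81.38,169.53). Closed: final G1 returns to the first vertex.

; Generated by LaserGRBL
G21
G90
G00 X143.86 Y137.92
M4 S568
G1 X131.86 Y90.72 F2258
G1 X62.43 Y46.60
G1 X49.59 Y112.16
G1 X15.38 Y105.33
G1 X78.64 Y138.82
G1 X143.86 Y137.92
M5
G00 X48.93 Y118.94
M4 S270
G1 X109.75 Y118.94 F3057
G1 X109.75 Y65.72
G1 X48.93 Y65.72
G1 X48.93 Y118.94
M5
G00 X56.41 Y27.14
M4 S568
G1 X54.91 Y30.76 F2258
G1 X51.29 Y32.26
G1 X47.67 Y30.76
G1 X46.17 Y27.14
G1 X47.67 Y23.52
G1 X51.29 Y22.02
G1 X54.91 Y23.52
G1 X56.41 Y27.14
M5
G00 X14.37 Y153.93
M4 S270
G1 X21.98 Y153.93 F3057
G1 X21.98 Y65.72
G1 X14.37 Y65.72
G1 X14.37 Y153.93
M5
G00 X81.38 Y169.53
M4 S270
G1 X76.20 Y182.03 F3057
G1 X63.70 Y187.21
G1 X51.20 Y182.03
G1 X46.02 Y169.53
G1 X51.20 Y157.03
G1 X63.70 Y151.85
G1 X76.20 Y157.03
G1 X81.38 Y169.53
M5
G00 X0.00 Y0.00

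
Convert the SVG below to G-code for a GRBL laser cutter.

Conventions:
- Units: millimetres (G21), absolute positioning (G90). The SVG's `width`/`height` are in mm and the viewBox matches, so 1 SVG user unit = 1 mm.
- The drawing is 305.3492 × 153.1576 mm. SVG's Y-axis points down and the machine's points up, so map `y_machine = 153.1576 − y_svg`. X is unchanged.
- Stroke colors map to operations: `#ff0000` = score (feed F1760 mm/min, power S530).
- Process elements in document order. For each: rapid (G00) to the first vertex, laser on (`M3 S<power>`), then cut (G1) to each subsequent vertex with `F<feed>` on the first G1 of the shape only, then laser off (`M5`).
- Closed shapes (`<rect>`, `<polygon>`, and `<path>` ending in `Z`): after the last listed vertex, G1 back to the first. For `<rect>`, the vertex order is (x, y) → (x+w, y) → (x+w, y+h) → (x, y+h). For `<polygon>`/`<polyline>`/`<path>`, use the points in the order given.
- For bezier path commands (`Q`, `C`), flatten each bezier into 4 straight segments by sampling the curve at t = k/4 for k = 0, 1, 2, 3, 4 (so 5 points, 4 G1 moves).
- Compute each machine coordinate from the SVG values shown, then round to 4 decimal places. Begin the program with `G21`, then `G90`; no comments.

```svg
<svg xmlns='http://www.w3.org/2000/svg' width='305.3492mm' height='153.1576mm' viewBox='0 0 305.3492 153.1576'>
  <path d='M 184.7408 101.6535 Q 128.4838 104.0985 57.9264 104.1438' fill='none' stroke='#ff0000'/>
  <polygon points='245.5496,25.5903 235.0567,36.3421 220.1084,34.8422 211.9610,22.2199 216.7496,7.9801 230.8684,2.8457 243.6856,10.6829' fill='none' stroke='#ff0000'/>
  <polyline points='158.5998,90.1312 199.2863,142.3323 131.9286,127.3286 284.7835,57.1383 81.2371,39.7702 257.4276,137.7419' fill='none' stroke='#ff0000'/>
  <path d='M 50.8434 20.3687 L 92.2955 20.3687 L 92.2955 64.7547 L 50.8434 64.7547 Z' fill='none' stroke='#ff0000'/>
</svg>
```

viewBox `0 0 305.3492 153.1576` with mm width/height → 1 unit = 1 mm. Flip: y_m = 153.1576 − y_svg.

**Shape 1** — `<path>` quadratic bezier, stroke `#ff0000` → score (S530, F1760). Control points (SVG): P0=(184.7408,101.6535), P1=(128.4838,104.0985), P2=(57.9264,104.1438); sampled at t=k/4. Machine vertices: (184.7408,51.5041) → (155.7185,50.4316) → (124.9087,49.6590) → (92.3113,49.1864) → (57.9264,49.0138). Open path.

**Shape 2** — `<polygon>` regular polygon, stroke `#ff0000` → score (S530, F1760). Machine vertices: (245.5496,127.5673) → (235.0567,116.8155) → (220.1084,118.3154) → (211.9610,130.9377) → (216.7496,145.1775) → (230.8684,150.3119) → (243.6856,142.4747) → (245.5496,127.5673). Closed: final G1 returns to the first vertex.

**Shape 3** — `<polyline>` open polyline, stroke `#ff0000` → score (S530, F1760). Machine vertices: (158.5998,63.0264) → (199.2863,10.8253) → (131.9286,25.8290) → (284.7835,96.0193) → (81.2371,113.3874) → (257.4276,15.4157). Open path.

**Shape 4** — `<path>` rectangle, stroke `#ff0000` → score (S530, F1760). Machine vertices: (50.8434,132.7889) → (92.2955,132.7889) → (92.2955,88.4029) → (50.8434,88.4029) → (50.8434,132.7889). Closed: final G1 returns to the first vertex.

G21
G90
G00 X184.7408 Y51.5041
M3 S530
G1 X155.7185 Y50.4316 F1760
G1 X124.9087 Y49.6590
G1 X92.3113 Y49.1864
G1 X57.9264 Y49.0138
M5
G00 X245.5496 Y127.5673
M3 S530
G1 X235.0567 Y116.8155 F1760
G1 X220.1084 Y118.3154
G1 X211.9610 Y130.9377
G1 X216.7496 Y145.1775
G1 X230.8684 Y150.3119
G1 X243.6856 Y142.4747
G1 X245.5496 Y127.5673
M5
G00 X158.5998 Y63.0264
M3 S530
G1 X199.2863 Y10.8253 F1760
G1 X131.9286 Y25.8290
G1 X284.7835 Y96.0193
G1 X81.2371 Y113.3874
G1 X257.4276 Y15.4157
M5
G00 X50.8434 Y132.7889
M3 S530
G1 X92.2955 Y132.7889 F1760
G1 X92.2955 Y88.4029
G1 X50.8434 Y88.4029
G1 X50.8434 Y132.7889
M5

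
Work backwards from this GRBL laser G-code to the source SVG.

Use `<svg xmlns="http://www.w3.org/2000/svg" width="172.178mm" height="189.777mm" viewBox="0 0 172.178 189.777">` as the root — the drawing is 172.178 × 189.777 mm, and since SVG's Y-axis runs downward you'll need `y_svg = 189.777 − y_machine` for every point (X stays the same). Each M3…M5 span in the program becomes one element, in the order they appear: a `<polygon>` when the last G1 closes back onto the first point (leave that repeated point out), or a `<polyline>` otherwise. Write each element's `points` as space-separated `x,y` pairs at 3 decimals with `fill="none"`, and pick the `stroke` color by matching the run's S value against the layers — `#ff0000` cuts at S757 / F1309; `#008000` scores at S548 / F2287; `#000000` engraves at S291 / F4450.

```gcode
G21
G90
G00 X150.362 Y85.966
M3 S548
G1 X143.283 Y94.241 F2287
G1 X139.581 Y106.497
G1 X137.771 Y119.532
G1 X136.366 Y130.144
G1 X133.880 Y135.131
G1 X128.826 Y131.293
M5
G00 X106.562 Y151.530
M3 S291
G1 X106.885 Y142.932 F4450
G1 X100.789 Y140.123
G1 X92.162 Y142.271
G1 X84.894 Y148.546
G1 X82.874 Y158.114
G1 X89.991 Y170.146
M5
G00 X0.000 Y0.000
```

Machine Y-up, SVG Y-down with viewBox height 189.777, so y_svg = 189.777 − y_machine; X carries over.

Run 1: power S548 maps to stroke `#008000` (score). The run is open, so emit a `<polyline>` with points (Y-flipped): 150.362,103.811 143.283,95.536 139.581,83.280 137.771,70.245 136.366,59.633 133.880,54.646 128.826,58.484.

Run 2: power S291 maps to stroke `#000000` (engrave). The run is open, so emit a `<polyline>` with points (Y-flipped): 106.562,38.247 106.885,46.845 100.789,49.654 92.162,47.506 84.894,41.231 82.874,31.663 89.991,19.631.

<svg xmlns="http://www.w3.org/2000/svg" width="172.178mm" height="189.777mm" viewBox="0 0 172.178 189.777">
  <polyline points="150.362,103.811 143.283,95.536 139.581,83.280 137.771,70.245 136.366,59.633 133.880,54.646 128.826,58.484" fill="none" stroke="#008000"/>
  <polyline points="106.562,38.247 106.885,46.845 100.789,49.654 92.162,47.506 84.894,41.231 82.874,31.663 89.991,19.631" fill="none" stroke="#000000"/>
</svg>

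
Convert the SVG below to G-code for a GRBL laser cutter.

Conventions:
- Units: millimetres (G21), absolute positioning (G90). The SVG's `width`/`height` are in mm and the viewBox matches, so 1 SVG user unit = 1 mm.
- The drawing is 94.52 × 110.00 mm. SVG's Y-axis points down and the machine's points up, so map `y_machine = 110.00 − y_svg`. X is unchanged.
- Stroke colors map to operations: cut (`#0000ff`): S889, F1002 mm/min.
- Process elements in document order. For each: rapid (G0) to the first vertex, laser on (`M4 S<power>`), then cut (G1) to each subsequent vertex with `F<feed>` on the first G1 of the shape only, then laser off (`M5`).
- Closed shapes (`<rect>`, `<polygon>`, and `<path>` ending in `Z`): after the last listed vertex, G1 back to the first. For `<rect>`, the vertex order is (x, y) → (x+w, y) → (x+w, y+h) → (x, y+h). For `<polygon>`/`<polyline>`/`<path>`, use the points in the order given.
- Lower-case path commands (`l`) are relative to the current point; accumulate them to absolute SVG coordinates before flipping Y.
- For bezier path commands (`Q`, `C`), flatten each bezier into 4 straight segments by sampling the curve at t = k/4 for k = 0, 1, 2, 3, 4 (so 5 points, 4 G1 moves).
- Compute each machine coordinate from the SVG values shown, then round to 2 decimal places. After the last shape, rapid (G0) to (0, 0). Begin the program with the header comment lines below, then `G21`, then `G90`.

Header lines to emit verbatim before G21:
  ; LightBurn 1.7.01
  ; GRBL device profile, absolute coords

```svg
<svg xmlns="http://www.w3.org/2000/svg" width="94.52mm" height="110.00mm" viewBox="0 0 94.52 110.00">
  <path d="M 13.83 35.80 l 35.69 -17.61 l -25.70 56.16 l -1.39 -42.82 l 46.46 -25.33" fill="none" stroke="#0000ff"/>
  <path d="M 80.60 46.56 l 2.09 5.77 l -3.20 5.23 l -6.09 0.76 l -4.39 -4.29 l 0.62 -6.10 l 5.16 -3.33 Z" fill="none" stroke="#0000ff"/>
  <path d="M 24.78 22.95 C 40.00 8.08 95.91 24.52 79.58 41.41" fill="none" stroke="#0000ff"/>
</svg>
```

; LightBurn 1.7.01
; GRBL device profile, absolute coords
G21
G90
G0 X13.83 Y74.20
M4 S889
G1 X49.52 Y91.81 F1002
G1 X23.82 Y35.65
G1 X22.43 Y78.47
G1 X68.89 Y103.80
M5
G0 X80.60 Y63.44
M4 S889
G1 X82.69 Y57.67 F1002
G1 X79.49 Y52.44
G1 X73.40 Y51.68
G1 X69.01 Y55.97
G1 X69.63 Y62.07
G1 X74.79 Y65.40
G1 X80.60 Y63.44
M5
G0 X24.78 Y87.05
M4 S889
G1 X42.06 Y92.81 F1002
G1 X64.01 Y89.73
G1 X80.05 Y80.69
G1 X79.58 Y68.59
M5
G0 X0.00 Y0.00

1 u = 1 mm; y_m = 110.00 − y.

[1] `<path>` open polyline, #0000ff→cut S889 F1002: (13.83,74.20) → (49.52,91.81) → (23.82,35.65) → (22.43,78.47) → (68.89,103.80)

[2] `<path>` regular polygon, #0000ff→cut S889 F1002: (80.60,63.44) → (82.69,57.67) → (79.49,52.44) → (73.40,51.68) → (69.01,55.97) → (69.63,62.07) → (74.79,65.40) → (80.60,63.44) (closed)

[3] `<path>` cubic bezier, #0000ff→cut S889 F1002: (24.78,87.05) → (42.06,92.81) → (64.01,89.73) → (80.05,80.69) → (79.58,68.59)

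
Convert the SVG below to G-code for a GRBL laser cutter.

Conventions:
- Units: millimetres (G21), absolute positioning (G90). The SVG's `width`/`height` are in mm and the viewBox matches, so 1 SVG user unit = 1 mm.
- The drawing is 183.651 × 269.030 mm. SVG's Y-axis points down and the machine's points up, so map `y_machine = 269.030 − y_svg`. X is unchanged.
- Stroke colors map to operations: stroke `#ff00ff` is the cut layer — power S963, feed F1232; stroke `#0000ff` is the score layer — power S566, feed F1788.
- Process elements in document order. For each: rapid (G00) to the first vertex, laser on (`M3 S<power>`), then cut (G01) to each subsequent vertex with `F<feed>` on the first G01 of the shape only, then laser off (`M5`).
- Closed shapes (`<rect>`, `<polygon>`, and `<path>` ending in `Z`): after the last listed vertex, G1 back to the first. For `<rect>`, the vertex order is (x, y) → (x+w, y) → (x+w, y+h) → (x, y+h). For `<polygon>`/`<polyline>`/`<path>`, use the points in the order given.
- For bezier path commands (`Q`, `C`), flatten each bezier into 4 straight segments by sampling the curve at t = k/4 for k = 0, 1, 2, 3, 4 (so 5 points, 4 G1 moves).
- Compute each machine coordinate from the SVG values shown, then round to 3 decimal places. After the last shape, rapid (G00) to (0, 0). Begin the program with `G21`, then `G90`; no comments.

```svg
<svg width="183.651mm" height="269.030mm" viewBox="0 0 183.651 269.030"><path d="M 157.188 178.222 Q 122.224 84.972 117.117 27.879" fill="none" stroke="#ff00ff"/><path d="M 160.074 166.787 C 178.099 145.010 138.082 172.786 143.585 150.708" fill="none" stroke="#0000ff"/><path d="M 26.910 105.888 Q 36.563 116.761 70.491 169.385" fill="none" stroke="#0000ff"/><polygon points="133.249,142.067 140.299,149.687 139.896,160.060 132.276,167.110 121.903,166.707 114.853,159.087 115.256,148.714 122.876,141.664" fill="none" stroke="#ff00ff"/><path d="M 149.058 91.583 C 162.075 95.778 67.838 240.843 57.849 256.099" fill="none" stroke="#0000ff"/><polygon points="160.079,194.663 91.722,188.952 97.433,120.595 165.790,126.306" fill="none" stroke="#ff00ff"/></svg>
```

G21
G90
G00 X157.188 Y90.808
M3 S963
G01 X141.572 Y135.173 F1232
G01 X129.688 Y175.019
G01 X121.537 Y210.345
G01 X117.117 Y241.151
M5
G00 X160.074 Y102.243
M3 S566
G01 X164.328 Y110.838 F1788
G01 X156.525 Y110.170
G01 X146.375 Y109.558
G01 X143.585 Y118.322
M5
G00 X26.910 Y163.142
M3 S566
G01 X33.254 Y155.096 F1788
G01 X42.632 Y141.831
G01 X55.044 Y123.348
G01 X70.491 Y99.645
M5
G00 X133.249 Y126.963
M3 S963
G01 X140.299 Y119.343 F1232
G01 X139.896 Y108.970
G01 X132.276 Y101.920
G01 X121.903 Y102.323
G01 X114.853 Y109.943
G01 X115.256 Y120.316
G01 X122.876 Y127.366
G01 X133.249 Y126.963
M5
G00 X149.058 Y177.447
M3 S566
G01 X141.703 Y152.117 F1788
G01 X112.081 Y99.337
G01 X78.145 Y44.483
G01 X57.849 Y12.931
M5
G00 X160.079 Y74.367
M3 S963
G01 X91.722 Y80.078 F1232
G01 X97.433 Y148.435
G01 X165.790 Y142.724
G01 X160.079 Y74.367
M5
G00 X0.000 Y0.000

viewBox `0 0 183.651 269.030` with mm width/height → 1 unit = 1 mm. Flip: y_m = 269.030 − y_svg.

**Shape 1** — `<path>` quadratic bezier, stroke `#ff00ff` → cut (S963, F1232). Control points (SVG): P0=(157.188,178.222), P1=(122.224,84.972), P2=(117.117,27.879); sampled at t=k/4. Machine vertices: (157.188,90.808) → (141.572,135.173) → (129.688,175.019) → (121.537,210.345) → (117.117,241.151). Open path.

**Shape 2** — `<path>` cubic bezier, stroke `#0000ff` → score (S566, F1788). Control points (SVG): P0=(160.074,166.787), P1=(178.099,145.010), P2=(138.082,172.786), P3=(143.585,150.708); sampled at t=k/4. Machine vertices: (160.074,102.243) → (164.328,110.838) → (156.525,110.170) → (146.375,109.558) → (143.585,118.322). Open path.

**Shape 3** — `<path>` quadratic bezier, stroke `#0000ff` → score (S566, F1788). Control points (SVG): P0=(26.910,105.888), P1=(36.563,116.761), P2=(70.491,169.385); sampled at t=k/4. Machine vertices: (26.910,163.142) → (33.254,155.096) → (42.632,141.831) → (55.044,123.348) → (70.491,99.645). Open path.

**Shape 4** — `<polygon>` regular polygon, stroke `#ff00ff` → cut (S963, F1232). Machine vertices: (133.249,126.963) → (140.299,119.343) → (139.896,108.970) → (132.276,101.920) → (121.903,102.323) → (114.853,109.943) → (115.256,120.316) → (122.876,127.366) → (133.249,126.963). Closed: final G1 returns to the first vertex.

**Shape 5** — `<path>` cubic bezier, stroke `#0000ff` → score (S566, F1788). Control points (SVG): P0=(149.058,91.583), P1=(162.075,95.778), P2=(67.838,240.843), P3=(57.849,256.099); sampled at t=k/4. Machine vertices: (149.058,177.447) → (141.703,152.117) → (112.081,99.337) → (78.145,44.483) → (57.849,12.931). Open path.

**Shape 6** — `<polygon>` regular polygon, stroke `#ff00ff` → cut (S963, F1232). Machine vertices: (160.079,74.367) → (91.722,80.078) → (97.433,148.435) → (165.790,142.724) → (160.079,74.367). Closed: final G1 returns to the first vertex.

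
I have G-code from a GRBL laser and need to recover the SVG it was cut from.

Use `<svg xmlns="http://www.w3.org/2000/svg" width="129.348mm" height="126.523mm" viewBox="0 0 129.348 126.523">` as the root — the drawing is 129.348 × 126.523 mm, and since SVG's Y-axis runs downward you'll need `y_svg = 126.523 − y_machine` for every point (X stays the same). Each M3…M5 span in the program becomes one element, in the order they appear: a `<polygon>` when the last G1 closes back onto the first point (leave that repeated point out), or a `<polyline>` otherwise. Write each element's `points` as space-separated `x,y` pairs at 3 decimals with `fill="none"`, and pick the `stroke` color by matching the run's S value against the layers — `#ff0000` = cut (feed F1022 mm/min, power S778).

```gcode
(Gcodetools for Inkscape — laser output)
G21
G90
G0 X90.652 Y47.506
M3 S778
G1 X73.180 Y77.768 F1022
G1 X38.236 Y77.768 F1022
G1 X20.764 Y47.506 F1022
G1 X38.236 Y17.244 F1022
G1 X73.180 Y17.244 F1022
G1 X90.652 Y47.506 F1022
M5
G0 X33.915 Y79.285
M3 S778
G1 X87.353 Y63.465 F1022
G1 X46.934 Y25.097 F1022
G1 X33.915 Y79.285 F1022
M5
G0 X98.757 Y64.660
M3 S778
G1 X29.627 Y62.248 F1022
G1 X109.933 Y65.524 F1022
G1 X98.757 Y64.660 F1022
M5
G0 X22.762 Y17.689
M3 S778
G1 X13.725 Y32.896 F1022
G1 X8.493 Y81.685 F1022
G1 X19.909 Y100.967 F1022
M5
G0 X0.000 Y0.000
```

Machine Y-up, SVG Y-down with viewBox height 126.523, so y_svg = 126.523 − y_machine; X carries over. Every run uses S778, so all elements get stroke `#ff0000` (cut).

Run 1: The run returns to its start, so emit a `<polygon>` with points (Y-flipped): 90.652,79.017 73.180,48.755 38.236,48.755 20.764,79.017 38.236,109.279 73.180,109.279.

Run 2: The run returns to its start, so emit a `<polygon>` with points (Y-flipped): 33.915,47.238 87.353,63.058 46.934,101.426.

Run 3: The run returns to its start, so emit a `<polygon>` with points (Y-flipped): 98.757,61.863 29.627,64.275 109.933,60.999.

Run 4: The run is open, so emit a `<polyline>` with points (Y-flipped): 22.762,108.834 13.725,93.627 8.493,44.838 19.909,25.556.

<svg xmlns="http://www.w3.org/2000/svg" width="129.348mm" height="126.523mm" viewBox="0 0 129.348 126.523">
  <polygon points="90.652,79.017 73.180,48.755 38.236,48.755 20.764,79.017 38.236,109.279 73.180,109.279" fill="none" stroke="#ff0000"/>
  <polygon points="33.915,47.238 87.353,63.058 46.934,101.426" fill="none" stroke="#ff0000"/>
  <polygon points="98.757,61.863 29.627,64.275 109.933,60.999" fill="none" stroke="#ff0000"/>
  <polyline points="22.762,108.834 13.725,93.627 8.493,44.838 19.909,25.556" fill="none" stroke="#ff0000"/>
</svg>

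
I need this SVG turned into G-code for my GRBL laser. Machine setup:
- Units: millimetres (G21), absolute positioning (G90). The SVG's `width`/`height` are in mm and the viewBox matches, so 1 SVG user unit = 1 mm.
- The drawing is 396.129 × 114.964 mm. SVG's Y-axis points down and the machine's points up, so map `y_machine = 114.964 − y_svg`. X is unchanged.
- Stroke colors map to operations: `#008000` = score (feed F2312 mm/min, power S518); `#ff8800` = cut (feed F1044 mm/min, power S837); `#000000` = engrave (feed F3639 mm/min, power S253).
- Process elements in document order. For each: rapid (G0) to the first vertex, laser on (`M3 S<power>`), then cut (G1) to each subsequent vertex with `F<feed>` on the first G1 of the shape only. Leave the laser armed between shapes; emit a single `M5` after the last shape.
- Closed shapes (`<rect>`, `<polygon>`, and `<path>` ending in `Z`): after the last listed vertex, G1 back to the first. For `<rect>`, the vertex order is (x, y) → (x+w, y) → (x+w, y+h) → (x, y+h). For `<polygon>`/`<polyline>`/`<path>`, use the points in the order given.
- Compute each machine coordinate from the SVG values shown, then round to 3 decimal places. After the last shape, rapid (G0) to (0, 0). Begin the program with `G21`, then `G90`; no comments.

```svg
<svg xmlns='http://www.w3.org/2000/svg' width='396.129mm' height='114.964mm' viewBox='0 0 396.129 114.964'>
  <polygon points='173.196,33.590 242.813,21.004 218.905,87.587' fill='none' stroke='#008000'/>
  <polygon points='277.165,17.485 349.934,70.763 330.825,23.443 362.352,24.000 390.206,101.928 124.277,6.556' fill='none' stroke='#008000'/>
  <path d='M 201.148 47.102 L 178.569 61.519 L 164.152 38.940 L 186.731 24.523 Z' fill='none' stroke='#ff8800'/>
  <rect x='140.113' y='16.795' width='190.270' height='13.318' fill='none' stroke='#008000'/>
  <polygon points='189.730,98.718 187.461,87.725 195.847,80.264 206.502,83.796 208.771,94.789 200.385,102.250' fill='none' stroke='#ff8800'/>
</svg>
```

Since the viewBox matches the mm dimensions, user units are millimetres directly. The only transform is the Y-flip y_m = 114.964 − y_svg.

Shape 1 is a regular polygon drawn with `<polygon>`. Its stroke #008000 means score at S518, F2312. After flipping Y the toolpath is (173.196,81.374) → (242.813,93.960) → (218.905,27.377) → (173.196,81.374), returning to the start.

Shape 2 is a closed polygon drawn with `<polygon>`. Its stroke #008000 means score at S518, F2312. After flipping Y the toolpath is (277.165,97.479) → (349.934,44.201) → (330.825,91.521) → (362.352,90.964) → (390.206,13.036) → (124.277,108.408) → (277.165,97.479), returning to the start.

Shape 3 is a regular polygon drawn with `<path>`. Its stroke #ff8800 means cut at S837, F1044. After flipping Y the toolpath is (201.148,67.862) → (178.569,53.445) → (164.152,76.024) → (186.731,90.441) → (201.148,67.862), returning to the start.

Shape 4 is a rectangle drawn with `<rect>`. Its stroke #008000 means score at S518, F2312. After flipping Y the toolpath is (140.113,98.169) → (330.383,98.169) → (330.383,84.851) → (140.113,84.851) → (140.113,98.169), returning to the start.

Shape 5 is a regular polygon drawn with `<polygon>`. Its stroke #ff8800 means cut at S837, F1044. After flipping Y the toolpath is (189.730,16.246) → (187.461,27.239) → (195.847,34.700) → (206.502,31.168) → (208.771,20.175) → (200.385,12.714) → (189.730,16.246), returning to the start.

G21
G90
G0 X173.196 Y81.374
M3 S518
G1 X242.813 Y93.960 F2312
G1 X218.905 Y27.377
G1 X173.196 Y81.374
G0 X277.165 Y97.479
M3 S518
G1 X349.934 Y44.201 F2312
G1 X330.825 Y91.521
G1 X362.352 Y90.964
G1 X390.206 Y13.036
G1 X124.277 Y108.408
G1 X277.165 Y97.479
G0 X201.148 Y67.862
M3 S837
G1 X178.569 Y53.445 F1044
G1 X164.152 Y76.024
G1 X186.731 Y90.441
G1 X201.148 Y67.862
G0 X140.113 Y98.169
M3 S518
G1 X330.383 Y98.169 F2312
G1 X330.383 Y84.851
G1 X140.113 Y84.851
G1 X140.113 Y98.169
G0 X189.730 Y16.246
M3 S837
G1 X187.461 Y27.239 F1044
G1 X195.847 Y34.700
G1 X206.502 Y31.168
G1 X208.771 Y20.175
G1 X200.385 Y12.714
G1 X189.730 Y16.246
M5
G0 X0.000 Y0.000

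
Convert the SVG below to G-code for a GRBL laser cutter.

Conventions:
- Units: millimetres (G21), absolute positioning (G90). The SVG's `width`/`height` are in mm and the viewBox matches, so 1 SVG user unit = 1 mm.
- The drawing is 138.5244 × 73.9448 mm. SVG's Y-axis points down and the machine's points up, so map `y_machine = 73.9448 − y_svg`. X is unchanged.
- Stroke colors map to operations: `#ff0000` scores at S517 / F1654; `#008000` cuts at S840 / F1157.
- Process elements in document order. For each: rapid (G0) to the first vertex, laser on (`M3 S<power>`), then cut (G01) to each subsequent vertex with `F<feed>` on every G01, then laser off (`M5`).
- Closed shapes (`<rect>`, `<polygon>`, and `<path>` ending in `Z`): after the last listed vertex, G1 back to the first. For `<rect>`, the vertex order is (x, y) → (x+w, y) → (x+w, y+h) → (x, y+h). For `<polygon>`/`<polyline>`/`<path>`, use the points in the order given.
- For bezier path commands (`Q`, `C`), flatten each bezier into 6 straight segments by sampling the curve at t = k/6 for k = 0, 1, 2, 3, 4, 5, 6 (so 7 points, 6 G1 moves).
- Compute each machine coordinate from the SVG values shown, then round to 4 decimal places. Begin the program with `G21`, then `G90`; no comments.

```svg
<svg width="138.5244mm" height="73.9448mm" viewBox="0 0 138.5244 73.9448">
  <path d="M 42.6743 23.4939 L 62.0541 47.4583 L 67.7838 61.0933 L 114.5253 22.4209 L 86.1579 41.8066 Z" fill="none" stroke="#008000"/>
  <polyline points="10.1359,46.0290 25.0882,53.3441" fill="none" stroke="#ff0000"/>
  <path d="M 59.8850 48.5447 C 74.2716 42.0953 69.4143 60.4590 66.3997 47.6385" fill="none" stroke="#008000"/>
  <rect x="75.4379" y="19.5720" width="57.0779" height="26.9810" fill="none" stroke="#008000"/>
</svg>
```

Since the viewBox matches the mm dimensions, user units are millimetres directly. The only transform is the Y-flip y_m = 73.9448 − y_svg.

Shape 1 is a closed polygon drawn with `<path>`. Its stroke #008000 means cut at S840, F1157. After flipping Y the toolpath is (42.6743,50.4509) → (62.0541,26.4865) → (67.7838,12.8515) → (114.5253,51.5239) → (86.1579,32.1382) → (42.6743,50.4509), returning to the start.

Shape 2 is a line segment drawn with `<polyline>`. Its stroke #ff0000 means score at S517, F1654. After flipping Y the toolpath is (10.1359,27.9158) → (25.0882,20.6007).

Shape 3 is a cubic bezier drawn with `<path>`. Its stroke #008000 means cut at S840, F1157. After flipping Y the toolpath is (59.8850,25.4001) → (65.5723,26.8163) → (68.6380,25.6524) → (69.6678,23.4640) → (69.2475,21.8066) → (67.9629,22.2355) → (66.3997,26.3063).

Shape 4 is a rectangle drawn with `<rect>`. Its stroke #008000 means cut at S840, F1157. After flipping Y the toolpath is (75.4379,54.3728) → (132.5158,54.3728) → (132.5158,27.3918) → (75.4379,27.3918) → (75.4379,54.3728), returning to the start.

G21
G90
G0 X42.6743 Y50.4509
M3 S840
G01 X62.0541 Y26.4865 F1157
G01 X67.7838 Y12.8515 F1157
G01 X114.5253 Y51.5239 F1157
G01 X86.1579 Y32.1382 F1157
G01 X42.6743 Y50.4509 F1157
M5
G0 X10.1359 Y27.9158
M3 S517
G01 X25.0882 Y20.6007 F1654
M5
G0 X59.8850 Y25.4001
M3 S840
G01 X65.5723 Y26.8163 F1157
G01 X68.6380 Y25.6524 F1157
G01 X69.6678 Y23.4640 F1157
G01 X69.2475 Y21.8066 F1157
G01 X67.9629 Y22.2355 F1157
G01 X66.3997 Y26.3063 F1157
M5
G0 X75.4379 Y54.3728
M3 S840
G01 X132.5158 Y54.3728 F1157
G01 X132.5158 Y27.3918 F1157
G01 X75.4379 Y27.3918 F1157
G01 X75.4379 Y54.3728 F1157
M5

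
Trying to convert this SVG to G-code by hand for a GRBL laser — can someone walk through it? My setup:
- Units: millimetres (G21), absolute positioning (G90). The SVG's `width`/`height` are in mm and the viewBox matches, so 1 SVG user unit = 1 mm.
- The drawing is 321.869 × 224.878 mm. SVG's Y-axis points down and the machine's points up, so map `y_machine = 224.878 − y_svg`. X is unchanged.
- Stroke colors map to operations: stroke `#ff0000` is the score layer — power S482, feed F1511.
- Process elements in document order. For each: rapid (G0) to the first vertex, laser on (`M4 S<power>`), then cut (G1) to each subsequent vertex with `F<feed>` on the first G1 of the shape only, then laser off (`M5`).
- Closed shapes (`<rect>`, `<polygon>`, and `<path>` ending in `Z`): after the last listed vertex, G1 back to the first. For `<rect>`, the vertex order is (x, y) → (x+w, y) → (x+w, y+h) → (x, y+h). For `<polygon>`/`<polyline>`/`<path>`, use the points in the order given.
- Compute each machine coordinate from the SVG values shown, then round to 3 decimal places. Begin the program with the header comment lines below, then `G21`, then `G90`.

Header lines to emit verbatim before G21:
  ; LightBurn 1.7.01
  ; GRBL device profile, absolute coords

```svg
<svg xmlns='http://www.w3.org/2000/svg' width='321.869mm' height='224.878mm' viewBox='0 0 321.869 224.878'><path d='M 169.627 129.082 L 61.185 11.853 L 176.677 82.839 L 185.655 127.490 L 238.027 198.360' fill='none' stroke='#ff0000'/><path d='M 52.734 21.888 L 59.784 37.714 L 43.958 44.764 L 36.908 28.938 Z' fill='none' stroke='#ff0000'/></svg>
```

; LightBurn 1.7.01
; GRBL device profile, absolute coords
G21
G90
G0 X169.627 Y95.796
M4 S482
G1 X61.185 Y213.025 F1511
G1 X176.677 Y142.039
G1 X185.655 Y97.388
G1 X238.027 Y26.518
M5
G0 X52.734 Y202.990
M4 S482
G1 X59.784 Y187.164 F1511
G1 X43.958 Y180.114
G1 X36.908 Y195.940
G1 X52.734 Y202.990
M5

1 u = 1 mm; y_m = 224.878 − y.

[1] `<path>` open polyline, #ff0000→score S482 F1511: (169.627,95.796) → (61.185,213.025) → (176.677,142.039) → (185.655,97.388) → (238.027,26.518)

[2] `<path>` regular polygon, #ff0000→score S482 F1511: (52.734,202.990) → (59.784,187.164) → (43.958,180.114) → (36.908,195.940) → (52.734,202.990) (closed)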